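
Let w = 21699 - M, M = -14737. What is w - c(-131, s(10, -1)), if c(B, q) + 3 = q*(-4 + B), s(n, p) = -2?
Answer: 36169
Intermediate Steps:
c(B, q) = -3 + q*(-4 + B)
w = 36436 (w = 21699 - 1*(-14737) = 21699 + 14737 = 36436)
w - c(-131, s(10, -1)) = 36436 - (-3 - 4*(-2) - 131*(-2)) = 36436 - (-3 + 8 + 262) = 36436 - 1*267 = 36436 - 267 = 36169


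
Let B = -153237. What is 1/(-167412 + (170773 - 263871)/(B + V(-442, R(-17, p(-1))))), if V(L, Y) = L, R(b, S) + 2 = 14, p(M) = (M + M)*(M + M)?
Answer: -153679/25727615650 ≈ -5.9733e-6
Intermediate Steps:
p(M) = 4*M² (p(M) = (2*M)*(2*M) = 4*M²)
R(b, S) = 12 (R(b, S) = -2 + 14 = 12)
1/(-167412 + (170773 - 263871)/(B + V(-442, R(-17, p(-1))))) = 1/(-167412 + (170773 - 263871)/(-153237 - 442)) = 1/(-167412 - 93098/(-153679)) = 1/(-167412 - 93098*(-1/153679)) = 1/(-167412 + 93098/153679) = 1/(-25727615650/153679) = -153679/25727615650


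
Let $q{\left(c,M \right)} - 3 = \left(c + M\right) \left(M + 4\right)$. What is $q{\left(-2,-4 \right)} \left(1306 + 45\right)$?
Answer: $4053$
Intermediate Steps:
$q{\left(c,M \right)} = 3 + \left(4 + M\right) \left(M + c\right)$ ($q{\left(c,M \right)} = 3 + \left(c + M\right) \left(M + 4\right) = 3 + \left(M + c\right) \left(4 + M\right) = 3 + \left(4 + M\right) \left(M + c\right)$)
$q{\left(-2,-4 \right)} \left(1306 + 45\right) = \left(3 + \left(-4\right)^{2} + 4 \left(-4\right) + 4 \left(-2\right) - -8\right) \left(1306 + 45\right) = \left(3 + 16 - 16 - 8 + 8\right) 1351 = 3 \cdot 1351 = 4053$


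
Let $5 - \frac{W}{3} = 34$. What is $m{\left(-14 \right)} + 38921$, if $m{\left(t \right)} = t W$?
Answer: $40139$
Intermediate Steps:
$W = -87$ ($W = 15 - 102 = -87$)
$m{\left(t \right)} = - 87 t$ ($m{\left(t \right)} = t \left(-87\right) = - 87 t$)
$m{\left(-14 \right)} + 38921 = \left(-87\right) \left(-14\right) + 38921 = 1218 + 38921 = 40139$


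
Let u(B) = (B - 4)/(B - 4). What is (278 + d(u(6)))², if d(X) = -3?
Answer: 75625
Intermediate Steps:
u(B) = 1 (u(B) = (-4 + B)/(-4 + B) = 1)
(278 + d(u(6)))² = (278 - 3)² = 275² = 75625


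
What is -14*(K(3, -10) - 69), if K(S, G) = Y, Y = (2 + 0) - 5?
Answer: 1008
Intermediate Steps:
Y = -3 (Y = 2 - 5 = -3)
K(S, G) = -3
-14*(K(3, -10) - 69) = -14*(-3 - 69) = -14*(-72) = 1008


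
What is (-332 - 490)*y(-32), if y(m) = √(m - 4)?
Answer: -4932*I ≈ -4932.0*I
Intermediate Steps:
y(m) = √(-4 + m)
(-332 - 490)*y(-32) = (-332 - 490)*√(-4 - 32) = -4932*I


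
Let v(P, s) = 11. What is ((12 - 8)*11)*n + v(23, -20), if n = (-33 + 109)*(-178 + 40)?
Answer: -461461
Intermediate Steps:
n = -10488 (n = 76*(-138) = -10488)
((12 - 8)*11)*n + v(23, -20) = ((12 - 8)*11)*(-10488) + 11 = (4*11)*(-10488) + 11 = 44*(-10488) + 11 = -461472 + 11 = -461461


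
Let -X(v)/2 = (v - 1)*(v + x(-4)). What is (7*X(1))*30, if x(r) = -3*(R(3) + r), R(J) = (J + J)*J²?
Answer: 0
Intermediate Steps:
R(J) = 2*J³ (R(J) = (2*J)*J² = 2*J³)
x(r) = -162 - 3*r (x(r) = -3*(2*3³ + r) = -3*(2*27 + r) = -3*(54 + r) = -162 - 3*r)
X(v) = -2*(-1 + v)*(-150 + v) (X(v) = -2*(v - 1)*(v + (-162 - 3*(-4))) = -2*(-1 + v)*(v + (-162 + 12)) = -2*(-1 + v)*(v - 150) = -2*(-1 + v)*(-150 + v))
(7*X(1))*30 = (7*(-300 - 2*1² + 302*1))*30 = (7*(-300 - 2*1 + 302))*30 = (7*(-300 - 2 + 302))*30 = (7*0)*30 = 0*30 = 0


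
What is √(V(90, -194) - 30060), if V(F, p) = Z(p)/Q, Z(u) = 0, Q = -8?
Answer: 6*I*√835 ≈ 173.38*I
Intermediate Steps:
V(F, p) = 0 (V(F, p) = 0/(-8) = 0*(-⅛) = 0)
√(V(90, -194) - 30060) = √(0 - 30060) = √(-30060) = 6*I*√835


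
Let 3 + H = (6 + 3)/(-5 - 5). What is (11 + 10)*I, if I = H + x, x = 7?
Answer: 651/10 ≈ 65.100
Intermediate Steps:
H = -39/10 (H = -3 + (6 + 3)/(-5 - 5) = -3 + 9/(-10) = -3 + 9*(-⅒) = -3 - 9/10 = -39/10 ≈ -3.9000)
I = 31/10 (I = -39/10 + 7 = 31/10 ≈ 3.1000)
(11 + 10)*I = (11 + 10)*(31/10) = 21*(31/10) = 651/10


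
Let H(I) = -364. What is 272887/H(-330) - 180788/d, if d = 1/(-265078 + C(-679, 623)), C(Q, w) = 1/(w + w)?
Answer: 1552510934760313/32396 ≈ 4.7923e+10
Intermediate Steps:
C(Q, w) = 1/(2*w)
d = -1246/330287187 (d = 1/(-265078 + (½)/623) = 1/(-265078 + (½)*(1/623)) = 1/(-265078 + 1/1246) = 1/(-330287187/1246) = -1246/330287187 ≈ -3.7725e-6)
272887/H(-330) - 180788/d = 272887/(-364) - 180788/(-1246/330287187) = 272887*(-1/364) - 180788*(-330287187/1246) = -272887/364 + 29855979981678/623 = 1552510934760313/32396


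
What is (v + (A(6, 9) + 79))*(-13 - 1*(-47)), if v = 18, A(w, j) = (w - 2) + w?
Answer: 3638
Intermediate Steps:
A(w, j) = -2 + 2*w (A(w, j) = (-2 + w) + w = -2 + 2*w)
(v + (A(6, 9) + 79))*(-13 - 1*(-47)) = (18 + ((-2 + 2*6) + 79))*(-13 - 1*(-47)) = (18 + ((-2 + 12) + 79))*(-13 + 47) = (18 + (10 + 79))*34 = (18 + 89)*34 = 107*34 = 3638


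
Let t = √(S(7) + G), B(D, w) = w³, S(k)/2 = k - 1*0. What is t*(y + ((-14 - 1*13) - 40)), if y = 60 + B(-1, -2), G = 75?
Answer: -15*√89 ≈ -141.51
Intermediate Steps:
S(k) = 2*k (S(k) = 2*(k - 1*0) = 2*(k + 0) = 2*k)
y = 52 (y = 60 + (-2)³ = 60 - 8 = 52)
t = √89 (t = √(2*7 + 75) = √(14 + 75) = √89 ≈ 9.4340)
t*(y + ((-14 - 1*13) - 40)) = √89*(52 + ((-14 - 1*13) - 40)) = √89*(52 + ((-14 - 13) - 40)) = √89*(52 + (-27 - 40)) = √89*(52 - 67) = √89*(-15) = -15*√89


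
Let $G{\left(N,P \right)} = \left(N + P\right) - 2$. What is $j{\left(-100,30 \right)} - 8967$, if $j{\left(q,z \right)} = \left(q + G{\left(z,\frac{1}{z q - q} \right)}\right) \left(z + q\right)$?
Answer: $- \frac{1138823}{290} \approx -3927.0$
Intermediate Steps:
$G{\left(N,P \right)} = -2 + N + P$
$j{\left(q,z \right)} = \left(q + z\right) \left(-2 + q + z + \frac{1}{- q + q z}\right)$ ($j{\left(q,z \right)} = \left(q + \left(-2 + z + \frac{1}{z q - q}\right)\right) \left(z + q\right) = \left(q + \left(-2 + z + \frac{1}{q z - q}\right)\right) \left(q + z\right) = \left(q + \left(-2 + z + \frac{1}{- q + q z}\right)\right) \left(q + z\right) = \left(-2 + q + z + \frac{1}{- q + q z}\right) \left(q + z\right) = \left(q + z\right) \left(-2 + q + z + \frac{1}{- q + q z}\right)$)
$j{\left(-100,30 \right)} - 8967 = \frac{- 100 \left(1 - 100 \left(-1 + 30\right) \left(-2 + 30\right)\right) + 30 \left(1 - 100 \left(-1 + 30\right) \left(-2 + 30\right)\right) + \left(-100\right)^{2} \left(-1 + 30\right) \left(-100 + 30\right)}{\left(-100\right) \left(-1 + 30\right)} - 8967 = - \frac{- 100 \left(1 - 2900 \cdot 28\right) + 30 \left(1 - 2900 \cdot 28\right) + 10000 \cdot 29 \left(-70\right)}{100 \cdot 29} - 8967 = \left(- \frac{1}{100}\right) \frac{1}{29} \left(- 100 \left(1 - 81200\right) + 30 \left(1 - 81200\right) - 20300000\right) - 8967 = \left(- \frac{1}{100}\right) \frac{1}{29} \left(\left(-100\right) \left(-81199\right) + 30 \left(-81199\right) - 20300000\right) - 8967 = \left(- \frac{1}{100}\right) \frac{1}{29} \left(8119900 - 2435970 - 20300000\right) - 8967 = \left(- \frac{1}{100}\right) \frac{1}{29} \left(-14616070\right) - 8967 = \frac{1461607}{290} - 8967 = - \frac{1138823}{290}$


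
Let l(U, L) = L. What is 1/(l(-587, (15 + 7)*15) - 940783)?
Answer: -1/940453 ≈ -1.0633e-6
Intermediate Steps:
1/(l(-587, (15 + 7)*15) - 940783) = 1/((15 + 7)*15 - 940783) = 1/(22*15 - 940783) = 1/(330 - 940783) = 1/(-940453) = -1/940453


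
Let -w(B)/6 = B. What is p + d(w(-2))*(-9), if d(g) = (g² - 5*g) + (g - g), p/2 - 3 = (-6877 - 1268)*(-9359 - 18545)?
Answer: 454555410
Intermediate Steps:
w(B) = -6*B
p = 454556166 (p = 6 + 2*((-6877 - 1268)*(-9359 - 18545)) = 6 + 2*(-8145*(-27904)) = 6 + 2*227278080 = 6 + 454556160 = 454556166)
d(g) = g² - 5*g (d(g) = (g² - 5*g) + 0 = g² - 5*g)
p + d(w(-2))*(-9) = 454556166 + ((-6*(-2))*(-5 - 6*(-2)))*(-9) = 454556166 + (12*(-5 + 12))*(-9) = 454556166 + (12*7)*(-9) = 454556166 + 84*(-9) = 454556166 - 756 = 454555410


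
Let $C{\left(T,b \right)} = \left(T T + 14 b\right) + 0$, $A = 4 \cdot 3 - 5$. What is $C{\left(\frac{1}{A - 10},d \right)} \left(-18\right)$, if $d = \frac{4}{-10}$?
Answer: $\frac{494}{5} \approx 98.8$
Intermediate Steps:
$A = 7$ ($A = 12 - 5 = 7$)
$d = - \frac{2}{5}$ ($d = 4 \left(- \frac{1}{10}\right) = - \frac{2}{5} \approx -0.4$)
$C{\left(T,b \right)} = T^{2} + 14 b$ ($C{\left(T,b \right)} = \left(T^{2} + 14 b\right) + 0 = T^{2} + 14 b$)
$C{\left(\frac{1}{A - 10},d \right)} \left(-18\right) = \left(\left(\frac{1}{7 - 10}\right)^{2} + 14 \left(- \frac{2}{5}\right)\right) \left(-18\right) = \left(\left(\frac{1}{-3}\right)^{2} - \frac{28}{5}\right) \left(-18\right) = \left(\left(- \frac{1}{3}\right)^{2} - \frac{28}{5}\right) \left(-18\right) = \left(\frac{1}{9} - \frac{28}{5}\right) \left(-18\right) = \left(- \frac{247}{45}\right) \left(-18\right) = \frac{494}{5}$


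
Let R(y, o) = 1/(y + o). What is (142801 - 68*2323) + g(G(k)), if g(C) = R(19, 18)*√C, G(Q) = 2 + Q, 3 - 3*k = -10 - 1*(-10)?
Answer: -15163 + √3/37 ≈ -15163.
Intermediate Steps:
k = 1 (k = 1 - (-10 - 1*(-10))/3 = 1 - (-10 + 10)/3 = 1 - ⅓*0 = 1 + 0 = 1)
R(y, o) = 1/(o + y)
g(C) = √C/37 (g(C) = √C/(18 + 19) = √C/37)
(142801 - 68*2323) + g(G(k)) = (142801 - 68*2323) + √(2 + 1)/37 = (142801 - 157964) + √3/37 = -15163 + √3/37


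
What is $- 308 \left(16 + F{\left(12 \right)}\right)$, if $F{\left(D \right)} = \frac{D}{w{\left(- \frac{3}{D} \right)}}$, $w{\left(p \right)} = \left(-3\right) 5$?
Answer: $- \frac{23408}{5} \approx -4681.6$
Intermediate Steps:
$w{\left(p \right)} = -15$
$F{\left(D \right)} = - \frac{D}{15}$ ($F{\left(D \right)} = \frac{D}{-15} = D \left(- \frac{1}{15}\right) = - \frac{D}{15}$)
$- 308 \left(16 + F{\left(12 \right)}\right) = - 308 \left(16 - \frac{4}{5}\right) = \left(-308\right) \frac{76}{5} = - \frac{23408}{5}$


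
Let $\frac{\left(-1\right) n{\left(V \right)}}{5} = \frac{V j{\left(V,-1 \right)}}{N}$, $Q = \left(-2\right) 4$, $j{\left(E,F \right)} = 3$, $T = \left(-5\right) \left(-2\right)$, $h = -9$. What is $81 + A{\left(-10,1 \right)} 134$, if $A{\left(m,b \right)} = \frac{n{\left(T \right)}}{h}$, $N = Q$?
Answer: $- \frac{1189}{6} \approx -198.17$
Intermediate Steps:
$T = 10$
$Q = -8$
$N = -8$
$n{\left(V \right)} = \frac{15 V}{8}$ ($n{\left(V \right)} = - 5 \frac{V 3}{-8} = - 5 \cdot 3 V \left(- \frac{1}{8}\right) = - 5 \left(- \frac{3 V}{8}\right) = \frac{15 V}{8}$)
$A{\left(m,b \right)} = - \frac{25}{12}$ ($A{\left(m,b \right)} = \frac{\frac{15}{8} \cdot 10}{-9} = \frac{75}{4} \left(- \frac{1}{9}\right) = - \frac{25}{12}$)
$81 + A{\left(-10,1 \right)} 134 = 81 - \frac{1675}{6} = - \frac{1189}{6}$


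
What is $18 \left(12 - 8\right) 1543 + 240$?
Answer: $111336$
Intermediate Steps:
$18 \left(12 - 8\right) 1543 + 240 = 18 \cdot 4 \cdot 1543 + 240 = 72 \cdot 1543 + 240 = 111096 + 240 = 111336$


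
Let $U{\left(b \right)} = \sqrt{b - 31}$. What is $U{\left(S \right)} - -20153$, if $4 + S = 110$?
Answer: $20153 + 5 \sqrt{3} \approx 20162.0$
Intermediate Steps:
$S = 106$ ($S = -4 + 110 = 106$)
$U{\left(b \right)} = \sqrt{-31 + b}$
$U{\left(S \right)} - -20153 = \sqrt{-31 + 106} - -20153 = \sqrt{75} + 20153 = 5 \sqrt{3} + 20153 = 20153 + 5 \sqrt{3}$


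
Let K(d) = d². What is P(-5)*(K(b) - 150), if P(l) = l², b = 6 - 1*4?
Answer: -3650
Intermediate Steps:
b = 2 (b = 6 - 4 = 2)
P(-5)*(K(b) - 150) = (-5)²*(2² - 150) = 25*(4 - 150) = 25*(-146) = -3650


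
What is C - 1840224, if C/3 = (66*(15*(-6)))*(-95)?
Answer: -147324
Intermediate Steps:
C = 1692900 (C = 3*((66*(15*(-6)))*(-95)) = 3*((66*(-90))*(-95)) = 3*(-5940*(-95)) = 3*564300 = 1692900)
C - 1840224 = 1692900 - 1840224 = -147324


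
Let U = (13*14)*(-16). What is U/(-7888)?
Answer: 182/493 ≈ 0.36917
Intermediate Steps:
U = -2912 (U = 182*(-16) = -2912)
U/(-7888) = -2912/(-7888) = -2912*(-1/7888) = 182/493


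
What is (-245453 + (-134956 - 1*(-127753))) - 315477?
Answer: -568133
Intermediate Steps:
(-245453 + (-134956 - 1*(-127753))) - 315477 = (-245453 + (-134956 + 127753)) - 315477 = (-245453 - 7203) - 315477 = -252656 - 315477 = -568133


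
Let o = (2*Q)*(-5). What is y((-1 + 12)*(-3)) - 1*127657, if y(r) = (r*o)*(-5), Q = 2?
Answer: -130957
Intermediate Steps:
o = -20 (o = (2*2)*(-5) = 4*(-5) = -20)
y(r) = 100*r (y(r) = (r*(-20))*(-5) = -20*r*(-5) = 100*r)
y((-1 + 12)*(-3)) - 1*127657 = 100*((-1 + 12)*(-3)) - 1*127657 = 100*(11*(-3)) - 127657 = 100*(-33) - 127657 = -3300 - 127657 = -130957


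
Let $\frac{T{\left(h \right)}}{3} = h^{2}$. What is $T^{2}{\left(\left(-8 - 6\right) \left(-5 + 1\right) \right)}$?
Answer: $88510464$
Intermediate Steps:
$T{\left(h \right)} = 3 h^{2}$
$T^{2}{\left(\left(-8 - 6\right) \left(-5 + 1\right) \right)} = \left(3 \left(\left(-8 - 6\right) \left(-5 + 1\right)\right)^{2}\right)^{2} = \left(3 \left(\left(-14\right) \left(-4\right)\right)^{2}\right)^{2} = \left(3 \cdot 56^{2}\right)^{2} = \left(3 \cdot 3136\right)^{2} = 9408^{2} = 88510464$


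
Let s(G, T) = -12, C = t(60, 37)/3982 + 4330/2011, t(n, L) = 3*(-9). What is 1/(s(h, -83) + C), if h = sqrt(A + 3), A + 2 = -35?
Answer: -8007802/78905861 ≈ -0.10149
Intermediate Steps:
t(n, L) = -27
A = -37 (A = -2 - 35 = -37)
C = 17187763/8007802 (C = -27/3982 + 4330/2011 = 17187763/8007802 ≈ 2.1464)
h = I*sqrt(34) (h = sqrt(-37 + 3) = sqrt(-34) = I*sqrt(34) ≈ 5.8309*I)
1/(s(h, -83) + C) = 1/(-12 + 17187763/8007802) = 1/(-78905861/8007802) = -8007802/78905861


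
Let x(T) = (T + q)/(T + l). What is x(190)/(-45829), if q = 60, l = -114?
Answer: -125/1741502 ≈ -7.1777e-5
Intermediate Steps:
x(T) = (60 + T)/(-114 + T) (x(T) = (T + 60)/(T - 114) = (60 + T)/(-114 + T))
x(190)/(-45829) = ((60 + 190)/(-114 + 190))/(-45829) = (250/76)*(-1/45829) = ((1/76)*250)*(-1/45829) = (125/38)*(-1/45829) = -125/1741502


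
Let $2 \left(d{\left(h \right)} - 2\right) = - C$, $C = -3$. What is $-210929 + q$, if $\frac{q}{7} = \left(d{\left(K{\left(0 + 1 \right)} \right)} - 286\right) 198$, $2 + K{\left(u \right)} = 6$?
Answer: $-602474$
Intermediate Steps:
$K{\left(u \right)} = 4$ ($K{\left(u \right)} = -2 + 6 = 4$)
$d{\left(h \right)} = \frac{7}{2}$ ($d{\left(h \right)} = 2 + \frac{\left(-1\right) \left(-3\right)}{2} = 2 + \frac{1}{2} \cdot 3 = 2 + \frac{3}{2} = \frac{7}{2}$)
$q = -391545$ ($q = 7 \left(\frac{7}{2} - 286\right) 198 = 7 \left(\left(- \frac{565}{2}\right) 198\right) = 7 \left(-55935\right) = -391545$)
$-210929 + q = -210929 - 391545 = -602474$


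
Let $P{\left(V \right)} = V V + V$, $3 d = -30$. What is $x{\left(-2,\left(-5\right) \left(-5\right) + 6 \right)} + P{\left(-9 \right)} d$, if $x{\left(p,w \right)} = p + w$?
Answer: $-691$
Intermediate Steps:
$d = -10$ ($d = \frac{1}{3} \left(-30\right) = -10$)
$P{\left(V \right)} = V + V^{2}$ ($P{\left(V \right)} = V^{2} + V = V + V^{2}$)
$x{\left(-2,\left(-5\right) \left(-5\right) + 6 \right)} + P{\left(-9 \right)} d = \left(-2 + \left(\left(-5\right) \left(-5\right) + 6\right)\right) + - 9 \left(1 - 9\right) \left(-10\right) = \left(-2 + \left(25 + 6\right)\right) + \left(-9\right) \left(-8\right) \left(-10\right) = \left(-2 + 31\right) + 72 \left(-10\right) = 29 - 720 = -691$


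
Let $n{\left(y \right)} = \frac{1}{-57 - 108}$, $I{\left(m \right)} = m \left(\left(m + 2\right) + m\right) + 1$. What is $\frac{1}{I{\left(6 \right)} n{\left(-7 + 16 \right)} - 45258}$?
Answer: $- \frac{33}{1493531} \approx -2.2095 \cdot 10^{-5}$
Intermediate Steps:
$I{\left(m \right)} = 1 + m \left(2 + 2 m\right)$ ($I{\left(m \right)} = m \left(\left(2 + m\right) + m\right) + 1 = m \left(2 + 2 m\right) + 1 = 1 + m \left(2 + 2 m\right)$)
$n{\left(y \right)} = - \frac{1}{165}$ ($n{\left(y \right)} = \frac{1}{-165} = - \frac{1}{165}$)
$\frac{1}{I{\left(6 \right)} n{\left(-7 + 16 \right)} - 45258} = \frac{1}{\left(1 + 2 \cdot 6 + 2 \cdot 6^{2}\right) \left(- \frac{1}{165}\right) - 45258} = \frac{1}{\left(1 + 12 + 2 \cdot 36\right) \left(- \frac{1}{165}\right) - 45258} = \frac{1}{\left(1 + 12 + 72\right) \left(- \frac{1}{165}\right) - 45258} = \frac{1}{85 \left(- \frac{1}{165}\right) - 45258} = \frac{1}{- \frac{17}{33} - 45258} = \frac{1}{- \frac{1493531}{33}} = - \frac{33}{1493531}$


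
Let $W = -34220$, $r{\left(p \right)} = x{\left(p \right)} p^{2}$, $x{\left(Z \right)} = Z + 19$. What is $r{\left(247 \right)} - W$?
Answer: $16262614$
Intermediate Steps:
$x{\left(Z \right)} = 19 + Z$
$r{\left(p \right)} = p^{2} \left(19 + p\right)$ ($r{\left(p \right)} = \left(19 + p\right) p^{2} = p^{2} \left(19 + p\right)$)
$r{\left(247 \right)} - W = 247^{2} \left(19 + 247\right) - -34220 = 61009 \cdot 266 + 34220 = 16228394 + 34220 = 16262614$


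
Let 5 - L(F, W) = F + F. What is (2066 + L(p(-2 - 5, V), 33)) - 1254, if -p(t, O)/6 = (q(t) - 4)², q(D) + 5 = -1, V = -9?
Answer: 2017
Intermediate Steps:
q(D) = -6 (q(D) = -5 - 1 = -6)
p(t, O) = -600 (p(t, O) = -6*(-6 - 4)² = -6*(-10)² = -6*100 = -600)
L(F, W) = 5 - 2*F (L(F, W) = 5 - (F + F) = 5 - 2*F)
(2066 + L(p(-2 - 5, V), 33)) - 1254 = (2066 + (5 - 2*(-600))) - 1254 = (2066 + (5 + 1200)) - 1254 = (2066 + 1205) - 1254 = 3271 - 1254 = 2017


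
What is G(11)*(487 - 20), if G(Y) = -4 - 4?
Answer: -3736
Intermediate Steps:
G(Y) = -8
G(11)*(487 - 20) = -8*(487 - 20) = -8*467 = -3736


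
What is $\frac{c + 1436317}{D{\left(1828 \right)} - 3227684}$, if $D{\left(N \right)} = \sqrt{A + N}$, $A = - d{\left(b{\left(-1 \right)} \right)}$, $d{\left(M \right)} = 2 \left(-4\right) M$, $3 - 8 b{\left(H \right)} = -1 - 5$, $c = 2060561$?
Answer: $- \frac{3762272390184}{3472648000673} - \frac{1165626 \sqrt{1837}}{3472648000673} \approx -1.0834$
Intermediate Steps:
$b{\left(H \right)} = \frac{9}{8}$ ($b{\left(H \right)} = \frac{3}{8} - \frac{-1 - 5}{8} = \frac{3}{8} - - \frac{3}{4} = \frac{3}{8} + \frac{3}{4} = \frac{9}{8}$)
$d{\left(M \right)} = - 8 M$
$A = 9$ ($A = - \frac{\left(-8\right) 9}{8} = \left(-1\right) \left(-9\right) = 9$)
$D{\left(N \right)} = \sqrt{9 + N}$
$\frac{c + 1436317}{D{\left(1828 \right)} - 3227684} = \frac{2060561 + 1436317}{\sqrt{9 + 1828} - 3227684} = \frac{3496878}{\sqrt{1837} - 3227684} = \frac{3496878}{-3227684 + \sqrt{1837}}$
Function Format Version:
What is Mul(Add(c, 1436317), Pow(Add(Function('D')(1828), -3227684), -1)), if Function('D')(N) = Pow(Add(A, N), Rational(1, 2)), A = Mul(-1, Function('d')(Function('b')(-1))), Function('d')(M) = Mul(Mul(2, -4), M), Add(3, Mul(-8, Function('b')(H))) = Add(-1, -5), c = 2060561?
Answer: Add(Rational(-3762272390184, 3472648000673), Mul(Rational(-1165626, 3472648000673), Pow(1837, Rational(1, 2)))) ≈ -1.0834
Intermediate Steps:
Function('b')(H) = Rational(9, 8) (Function('b')(H) = Add(Rational(3, 8), Mul(Rational(-1, 8), Add(-1, -5))) = Add(Rational(3, 8), Mul(Rational(-1, 8), -6)) = Add(Rational(3, 8), Rational(3, 4)) = Rational(9, 8))
Function('d')(M) = Mul(-8, M)
A = 9 (A = Mul(-1, Mul(-8, Rational(9, 8))) = Mul(-1, -9) = 9)
Function('D')(N) = Pow(Add(9, N), Rational(1, 2))
Mul(Add(c, 1436317), Pow(Add(Function('D')(1828), -3227684), -1)) = Mul(Add(2060561, 1436317), Pow(Add(Pow(Add(9, 1828), Rational(1, 2)), -3227684), -1)) = Mul(3496878, Pow(Add(Pow(1837, Rational(1, 2)), -3227684), -1)) = Mul(3496878, Pow(Add(-3227684, Pow(1837, Rational(1, 2))), -1))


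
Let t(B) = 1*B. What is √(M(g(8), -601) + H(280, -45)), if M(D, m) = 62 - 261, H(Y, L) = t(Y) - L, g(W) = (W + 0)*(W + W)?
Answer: 3*√14 ≈ 11.225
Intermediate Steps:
g(W) = 2*W² (g(W) = W*(2*W) = 2*W²)
t(B) = B
H(Y, L) = Y - L
M(D, m) = -199
√(M(g(8), -601) + H(280, -45)) = √(-199 + (280 - 1*(-45))) = √(-199 + (280 + 45)) = √(-199 + 325) = √126 = 3*√14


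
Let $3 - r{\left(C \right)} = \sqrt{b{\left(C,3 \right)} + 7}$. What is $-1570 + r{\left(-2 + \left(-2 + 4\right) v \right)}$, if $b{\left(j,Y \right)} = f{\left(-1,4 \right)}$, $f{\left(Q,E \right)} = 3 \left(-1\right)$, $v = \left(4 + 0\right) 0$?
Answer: $-1569$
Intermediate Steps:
$v = 0$ ($v = 4 \cdot 0 = 0$)
$f{\left(Q,E \right)} = -3$
$b{\left(j,Y \right)} = -3$
$r{\left(C \right)} = 1$ ($r{\left(C \right)} = 3 - \sqrt{-3 + 7} = 3 - \sqrt{4} = 3 - 2 = 1$)
$-1570 + r{\left(-2 + \left(-2 + 4\right) v \right)} = -1570 + 1 = -1569$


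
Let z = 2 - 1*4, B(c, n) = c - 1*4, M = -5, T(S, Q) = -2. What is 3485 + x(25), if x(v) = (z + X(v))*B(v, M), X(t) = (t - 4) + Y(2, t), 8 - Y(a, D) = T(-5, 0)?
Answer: 4094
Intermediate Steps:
Y(a, D) = 10 (Y(a, D) = 8 - 1*(-2) = 8 + 2 = 10)
X(t) = 6 + t (X(t) = (t - 4) + 10 = (-4 + t) + 10 = 6 + t)
B(c, n) = -4 + c (B(c, n) = c - 4 = -4 + c)
z = -2 (z = 2 - 4 = -2)
x(v) = (-4 + v)*(4 + v) (x(v) = (-2 + (6 + v))*(-4 + v) = (4 + v)*(-4 + v) = (-4 + v)*(4 + v))
3485 + x(25) = 3485 + (-16 + 25**2) = 3485 + (-16 + 625) = 3485 + 609 = 4094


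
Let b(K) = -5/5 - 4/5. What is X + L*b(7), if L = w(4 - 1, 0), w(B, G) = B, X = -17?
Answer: -112/5 ≈ -22.400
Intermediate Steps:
L = 3 (L = 4 - 1 = 3)
b(K) = -9/5 (b(K) = -5*1/5 - 4*1/5 = -1 - 4/5 = -9/5)
X + L*b(7) = -17 + 3*(-9/5) = -17 - 27/5 = -112/5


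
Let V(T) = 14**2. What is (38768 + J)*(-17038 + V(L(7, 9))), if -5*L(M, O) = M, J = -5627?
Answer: -558160722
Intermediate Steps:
L(M, O) = -M/5
V(T) = 196
(38768 + J)*(-17038 + V(L(7, 9))) = (38768 - 5627)*(-17038 + 196) = 33141*(-16842) = -558160722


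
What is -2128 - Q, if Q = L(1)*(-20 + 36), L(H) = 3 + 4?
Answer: -2240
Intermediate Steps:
L(H) = 7
Q = 112 (Q = 7*(-20 + 36) = 7*16 = 112)
-2128 - Q = -2128 - 1*112 = -2128 - 112 = -2240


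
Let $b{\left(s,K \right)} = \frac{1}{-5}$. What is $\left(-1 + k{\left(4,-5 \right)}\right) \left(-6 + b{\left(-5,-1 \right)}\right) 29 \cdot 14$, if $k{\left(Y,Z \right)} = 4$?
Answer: $- \frac{37758}{5} \approx -7551.6$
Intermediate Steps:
$b{\left(s,K \right)} = - \frac{1}{5}$
$\left(-1 + k{\left(4,-5 \right)}\right) \left(-6 + b{\left(-5,-1 \right)}\right) 29 \cdot 14 = \left(-1 + 4\right) \left(-6 - \frac{1}{5}\right) 29 \cdot 14 = 3 \left(- \frac{31}{5}\right) 29 \cdot 14 = \left(- \frac{93}{5}\right) 29 \cdot 14 = \left(- \frac{2697}{5}\right) 14 = - \frac{37758}{5}$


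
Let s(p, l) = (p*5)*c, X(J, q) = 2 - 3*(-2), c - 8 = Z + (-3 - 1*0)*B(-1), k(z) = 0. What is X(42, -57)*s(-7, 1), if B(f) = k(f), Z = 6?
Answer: -3920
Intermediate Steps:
B(f) = 0
c = 14 (c = 8 + (6 + (-3 - 1*0)*0) = 8 + (6 + (-3 + 0)*0) = 8 + (6 - 3*0) = 8 + (6 + 0) = 8 + 6 = 14)
X(J, q) = 8 (X(J, q) = 2 + 6 = 8)
s(p, l) = 70*p (s(p, l) = (p*5)*14 = (5*p)*14 = 70*p)
X(42, -57)*s(-7, 1) = 8*(70*(-7)) = 8*(-490) = -3920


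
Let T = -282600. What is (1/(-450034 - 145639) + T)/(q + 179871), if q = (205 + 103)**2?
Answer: -168337189801/163652221655 ≈ -1.0286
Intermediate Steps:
q = 94864 (q = 308**2 = 94864)
(1/(-450034 - 145639) + T)/(q + 179871) = (1/(-450034 - 145639) - 282600)/(94864 + 179871) = (1/(-595673) - 282600)/274735 = (-1/595673 - 282600)*(1/274735) = -168337189801/595673*1/274735 = -168337189801/163652221655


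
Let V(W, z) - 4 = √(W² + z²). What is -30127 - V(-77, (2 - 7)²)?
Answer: -30131 - √6554 ≈ -30212.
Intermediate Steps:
V(W, z) = 4 + √(W² + z²)
-30127 - V(-77, (2 - 7)²) = -30127 - (4 + √((-77)² + ((2 - 7)²)²)) = -30127 - (4 + √(5929 + ((-5)²)²)) = -30127 - (4 + √(5929 + 25²)) = -30127 - (4 + √(5929 + 625)) = -30127 - (4 + √6554) = -30127 + (-4 - √6554) = -30131 - √6554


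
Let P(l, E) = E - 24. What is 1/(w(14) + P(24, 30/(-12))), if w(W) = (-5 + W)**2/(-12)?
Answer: -4/133 ≈ -0.030075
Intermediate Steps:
P(l, E) = -24 + E
w(W) = -(-5 + W)**2/12 (w(W) = (-5 + W)**2*(-1/12) = -(-5 + W)**2/12)
1/(w(14) + P(24, 30/(-12))) = 1/(-(-5 + 14)**2/12 + (-24 + 30/(-12))) = 1/(-1/12*9**2 + (-24 + 30*(-1/12))) = 1/(-1/12*81 + (-24 - 5/2)) = 1/(-27/4 - 53/2) = 1/(-133/4) = -4/133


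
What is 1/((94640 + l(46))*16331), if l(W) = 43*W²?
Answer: 1/3031490868 ≈ 3.2987e-10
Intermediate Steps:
1/((94640 + l(46))*16331) = 1/((94640 + 43*46²)*16331) = (1/16331)/(94640 + 43*2116) = (1/16331)/(94640 + 90988) = (1/16331)/185628 = (1/185628)*(1/16331) = 1/3031490868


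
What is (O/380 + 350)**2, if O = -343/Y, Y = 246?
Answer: 1070445079569649/8738510400 ≈ 1.2250e+5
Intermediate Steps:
O = -343/246 ≈ -1.3943
(O/380 + 350)**2 = (-343/246/380 + 350)**2 = (-343/246*1/380 + 350)**2 = (-343/93480 + 350)**2 = (32717657/93480)**2 = 1070445079569649/8738510400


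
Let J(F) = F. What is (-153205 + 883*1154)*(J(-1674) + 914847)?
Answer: 790604180421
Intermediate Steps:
(-153205 + 883*1154)*(J(-1674) + 914847) = (-153205 + 883*1154)*(-1674 + 914847) = (-153205 + 1018982)*913173 = 865777*913173 = 790604180421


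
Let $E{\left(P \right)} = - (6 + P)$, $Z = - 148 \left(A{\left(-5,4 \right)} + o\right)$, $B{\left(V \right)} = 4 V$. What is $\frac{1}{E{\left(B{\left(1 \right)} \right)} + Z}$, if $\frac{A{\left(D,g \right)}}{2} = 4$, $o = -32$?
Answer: $\frac{1}{3542} \approx 0.00028233$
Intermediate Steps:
$A{\left(D,g \right)} = 8$ ($A{\left(D,g \right)} = 2 \cdot 4 = 8$)
$Z = 3552$ ($Z = - 148 \left(8 - 32\right) = \left(-148\right) \left(-24\right) = 3552$)
$E{\left(P \right)} = -6 - P$
$\frac{1}{E{\left(B{\left(1 \right)} \right)} + Z} = \frac{1}{\left(-6 - 4 \cdot 1\right) + 3552} = \frac{1}{\left(-6 - 4\right) + 3552} = \frac{1}{-10 + 3552} = \frac{1}{3542}$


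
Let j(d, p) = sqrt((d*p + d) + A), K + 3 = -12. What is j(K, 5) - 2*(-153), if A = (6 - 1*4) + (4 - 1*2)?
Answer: 306 + I*sqrt(86) ≈ 306.0 + 9.2736*I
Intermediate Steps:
K = -15 (K = -3 - 12 = -15)
A = 4 (A = (6 - 4) + (4 - 2) = 2 + 2 = 4)
j(d, p) = sqrt(4 + d + d*p) (j(d, p) = sqrt((d*p + d) + 4) = sqrt((d + d*p) + 4) = sqrt(4 + d + d*p))
j(K, 5) - 2*(-153) = sqrt(4 - 15 - 15*5) - 2*(-153) = sqrt(4 - 15 - 75) + 306 = sqrt(-86) + 306 = I*sqrt(86) + 306 = 306 + I*sqrt(86)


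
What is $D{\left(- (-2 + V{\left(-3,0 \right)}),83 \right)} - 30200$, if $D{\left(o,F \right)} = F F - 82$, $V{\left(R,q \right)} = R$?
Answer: $-23393$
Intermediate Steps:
$D{\left(o,F \right)} = -82 + F^{2}$ ($D{\left(o,F \right)} = F^{2} - 82 = -82 + F^{2}$)
$D{\left(- (-2 + V{\left(-3,0 \right)}),83 \right)} - 30200 = \left(-82 + 83^{2}\right) - 30200 = \left(-82 + 6889\right) - 30200 = 6807 - 30200 = -23393$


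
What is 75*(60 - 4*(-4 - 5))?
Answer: 7200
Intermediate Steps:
75*(60 - 4*(-4 - 5)) = 75*(60 - 4*(-9)) = 75*(60 + 36) = 75*96 = 7200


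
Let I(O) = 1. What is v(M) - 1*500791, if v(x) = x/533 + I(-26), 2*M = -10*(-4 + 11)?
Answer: -266921105/533 ≈ -5.0079e+5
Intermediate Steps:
M = -35 (M = (-10*(-4 + 11))/2 = (-10*7)/2 = (½)*(-70) = -35)
v(x) = 1 + x/533 (v(x) = x/533 + 1 = 1 + x/533)
v(M) - 1*500791 = (1 + (1/533)*(-35)) - 1*500791 = (1 - 35/533) - 500791 = 498/533 - 500791 = -266921105/533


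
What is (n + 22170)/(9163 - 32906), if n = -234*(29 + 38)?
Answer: -6492/23743 ≈ -0.27343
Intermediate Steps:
n = -15678 (n = -234*67 = -15678)
(n + 22170)/(9163 - 32906) = (-15678 + 22170)/(9163 - 32906) = 6492/(-23743) = 6492*(-1/23743) = -6492/23743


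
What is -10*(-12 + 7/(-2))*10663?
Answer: 1652765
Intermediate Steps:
-10*(-12 + 7/(-2))*10663 = -10*(-12 + 7*(-½))*10663 = -10*(-12 - 7/2)*10663 = -10*(-31/2)*10663 = 155*10663 = 1652765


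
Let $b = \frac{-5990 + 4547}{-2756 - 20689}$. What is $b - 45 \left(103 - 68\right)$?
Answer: $- \frac{12308144}{7815} \approx -1574.9$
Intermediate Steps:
$b = \frac{481}{7815}$ ($b = - \frac{1443}{-23445} = \left(-1443\right) \left(- \frac{1}{23445}\right) = \frac{481}{7815} \approx 0.061548$)
$b - 45 \left(103 - 68\right) = \frac{481}{7815} - 45 \left(103 - 68\right) = \frac{481}{7815} - 1575 = - \frac{12308144}{7815}$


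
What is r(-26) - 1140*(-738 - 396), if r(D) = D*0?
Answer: 1292760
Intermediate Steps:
r(D) = 0
r(-26) - 1140*(-738 - 396) = 0 - 1140*(-738 - 396) = 0 - 1140*(-1134) = 0 + 1292760 = 1292760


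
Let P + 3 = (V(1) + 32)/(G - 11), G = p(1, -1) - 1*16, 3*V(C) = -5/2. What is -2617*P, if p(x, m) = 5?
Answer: 138701/12 ≈ 11558.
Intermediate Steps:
V(C) = -5/6 (V(C) = (-5/2)/3 = (-5*1/2)/3 = (1/3)*(-5/2) = -5/6)
G = -11 (G = 5 - 1*16 = 5 - 16 = -11)
P = -53/12 (P = -3 + (-5/6 + 32)/(-11 - 11) = -3 + (187/6)/(-22) = -3 + (187/6)*(-1/22) = -3 - 17/12 = -53/12 ≈ -4.4167)
-2617*P = -2617*(-53/12) = 138701/12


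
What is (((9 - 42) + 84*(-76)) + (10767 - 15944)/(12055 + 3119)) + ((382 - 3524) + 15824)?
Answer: 95059933/15174 ≈ 6264.7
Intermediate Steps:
(((9 - 42) + 84*(-76)) + (10767 - 15944)/(12055 + 3119)) + ((382 - 3524) + 15824) = ((-33 - 6384) - 5177/15174) + (-3142 + 15824) = (-6417 - 5177*1/15174) + 12682 = (-6417 - 5177/15174) + 12682 = -97376735/15174 + 12682 = 95059933/15174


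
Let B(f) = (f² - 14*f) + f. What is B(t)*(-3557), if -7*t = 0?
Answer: 0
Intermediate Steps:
t = 0 (t = -⅐*0 = 0)
B(f) = f² - 13*f
B(t)*(-3557) = (0*(-13 + 0))*(-3557) = (0*(-13))*(-3557) = 0*(-3557) = 0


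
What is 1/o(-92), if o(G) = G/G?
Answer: 1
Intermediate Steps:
o(G) = 1
1/o(-92) = 1/1 = 1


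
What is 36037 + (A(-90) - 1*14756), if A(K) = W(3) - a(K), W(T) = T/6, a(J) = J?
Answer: 42743/2 ≈ 21372.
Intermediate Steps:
W(T) = T/6 (W(T) = T*(⅙) = T/6)
A(K) = ½ - K (A(K) = (⅙)*3 - K = ½ - K)
36037 + (A(-90) - 1*14756) = 36037 + ((½ - 1*(-90)) - 1*14756) = 36037 + ((½ + 90) - 14756) = 36037 + (181/2 - 14756) = 36037 - 29331/2 = 42743/2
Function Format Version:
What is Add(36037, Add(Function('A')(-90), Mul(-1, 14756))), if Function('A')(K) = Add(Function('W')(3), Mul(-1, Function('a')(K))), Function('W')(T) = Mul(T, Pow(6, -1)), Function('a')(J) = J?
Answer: Rational(42743, 2) ≈ 21372.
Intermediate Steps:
Function('W')(T) = Mul(Rational(1, 6), T) (Function('W')(T) = Mul(T, Rational(1, 6)) = Mul(Rational(1, 6), T))
Function('A')(K) = Add(Rational(1, 2), Mul(-1, K)) (Function('A')(K) = Add(Mul(Rational(1, 6), 3), Mul(-1, K)) = Add(Rational(1, 2), Mul(-1, K)))
Add(36037, Add(Function('A')(-90), Mul(-1, 14756))) = Add(36037, Add(Add(Rational(1, 2), Mul(-1, -90)), Mul(-1, 14756))) = Add(36037, Add(Add(Rational(1, 2), 90), -14756)) = Add(36037, Add(Rational(181, 2), -14756)) = Add(36037, Rational(-29331, 2)) = Rational(42743, 2)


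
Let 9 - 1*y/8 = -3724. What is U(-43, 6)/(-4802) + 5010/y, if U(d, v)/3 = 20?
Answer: 5566545/35851732 ≈ 0.15527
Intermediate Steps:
y = 29864 (y = 72 - 8*(-3724) = 72 + 29792 = 29864)
U(d, v) = 60 (U(d, v) = 3*20 = 60)
U(-43, 6)/(-4802) + 5010/y = 60/(-4802) + 5010/29864 = 60*(-1/4802) + 5010*(1/29864) = -30/2401 + 2505/14932 = 5566545/35851732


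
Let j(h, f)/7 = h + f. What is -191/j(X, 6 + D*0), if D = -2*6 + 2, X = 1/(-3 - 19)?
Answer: -4202/917 ≈ -4.5823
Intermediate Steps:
X = -1/22 (X = 1/(-22) = -1/22 ≈ -0.045455)
D = -10 (D = -12 + 2 = -10)
j(h, f) = 7*f + 7*h (j(h, f) = 7*(h + f) = 7*(f + h) = 7*f + 7*h)
-191/j(X, 6 + D*0) = -191/(7*(6 - 10*0) + 7*(-1/22)) = -191/(7*(6 + 0) - 7/22) = -191/(7*6 - 7/22) = -191/(42 - 7/22) = -191/917/22 = -191*22/917 = -4202/917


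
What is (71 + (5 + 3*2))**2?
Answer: 6724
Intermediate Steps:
(71 + (5 + 3*2))**2 = (71 + (5 + 6))**2 = (71 + 11)**2 = 82**2 = 6724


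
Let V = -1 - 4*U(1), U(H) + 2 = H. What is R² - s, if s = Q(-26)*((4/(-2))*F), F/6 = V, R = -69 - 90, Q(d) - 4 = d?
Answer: 24489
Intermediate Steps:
Q(d) = 4 + d
U(H) = -2 + H
V = 3 (V = -1 - 4*(-2 + 1) = -1 - 4*(-1) = -1 + 4 = 3)
R = -159
F = 18 (F = 6*3 = 18)
s = 792 (s = (4 - 26)*((4/(-2))*18) = -22*4*(-½)*18 = -(-44)*18 = -22*(-36) = 792)
R² - s = (-159)² - 1*792 = 25281 - 792 = 24489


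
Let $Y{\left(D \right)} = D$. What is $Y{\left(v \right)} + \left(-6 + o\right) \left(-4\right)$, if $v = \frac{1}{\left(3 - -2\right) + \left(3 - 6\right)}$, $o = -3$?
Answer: $\frac{73}{2} \approx 36.5$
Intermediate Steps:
$v = \frac{1}{2}$ ($v = \frac{1}{\left(3 + 2\right) + \left(3 - 6\right)} = \frac{1}{5 - 3} = \frac{1}{2} \approx 0.5$)
$Y{\left(v \right)} + \left(-6 + o\right) \left(-4\right) = \frac{1}{2} + \left(-6 - 3\right) \left(-4\right) = \frac{1}{2} - -36 = \frac{1}{2} + 36 = \frac{73}{2}$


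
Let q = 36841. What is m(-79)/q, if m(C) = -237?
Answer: -237/36841 ≈ -0.0064330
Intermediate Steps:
m(-79)/q = -237/36841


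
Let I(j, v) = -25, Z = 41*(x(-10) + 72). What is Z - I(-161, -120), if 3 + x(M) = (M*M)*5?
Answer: 23354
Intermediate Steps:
x(M) = -3 + 5*M² (x(M) = -3 + (M*M)*5 = -3 + M²*5 = -3 + 5*M²)
Z = 23329 (Z = 41*((-3 + 5*(-10)²) + 72) = 41*((-3 + 5*100) + 72) = 41*((-3 + 500) + 72) = 41*(497 + 72) = 41*569 = 23329)
Z - I(-161, -120) = 23329 - 1*(-25) = 23329 + 25 = 23354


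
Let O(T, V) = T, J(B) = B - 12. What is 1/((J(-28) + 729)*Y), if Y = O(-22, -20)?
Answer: -1/15158 ≈ -6.5972e-5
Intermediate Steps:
J(B) = -12 + B
Y = -22
1/((J(-28) + 729)*Y) = 1/(((-12 - 28) + 729)*(-22)) = -1/22/(-40 + 729) = -1/22/689 = (1/689)*(-1/22) = -1/15158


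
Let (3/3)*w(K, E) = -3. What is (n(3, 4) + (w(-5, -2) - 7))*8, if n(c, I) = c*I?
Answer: 16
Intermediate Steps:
n(c, I) = I*c
w(K, E) = -3
(n(3, 4) + (w(-5, -2) - 7))*8 = (4*3 + (-3 - 7))*8 = (12 - 10)*8 = 2*8 = 16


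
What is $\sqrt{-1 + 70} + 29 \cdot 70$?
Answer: $2030 + \sqrt{69} \approx 2038.3$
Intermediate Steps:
$\sqrt{-1 + 70} + 29 \cdot 70 = \sqrt{69} + 2030 = 2030 + \sqrt{69}$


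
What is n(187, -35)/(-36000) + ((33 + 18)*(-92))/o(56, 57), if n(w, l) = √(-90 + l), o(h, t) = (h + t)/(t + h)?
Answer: -4692 - I*√5/7200 ≈ -4692.0 - 0.00031056*I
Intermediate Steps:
o(h, t) = 1 (o(h, t) = (h + t)/(h + t) = 1)
n(187, -35)/(-36000) + ((33 + 18)*(-92))/o(56, 57) = √(-90 - 35)/(-36000) + ((33 + 18)*(-92))/1 = √(-125)*(-1/36000) + (51*(-92))*1 = (5*I*√5)*(-1/36000) - 4692*1 = -I*√5/7200 - 4692 = -4692 - I*√5/7200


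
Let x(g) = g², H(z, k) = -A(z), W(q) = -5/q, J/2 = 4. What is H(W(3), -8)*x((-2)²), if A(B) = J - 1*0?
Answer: -128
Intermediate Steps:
J = 8 (J = 2*4 = 8)
A(B) = 8 (A(B) = 8 - 1*0 = 8 + 0 = 8)
H(z, k) = -8 (H(z, k) = -1*8 = -8)
H(W(3), -8)*x((-2)²) = -8*((-2)²)² = -8*4² = -8*16 = -128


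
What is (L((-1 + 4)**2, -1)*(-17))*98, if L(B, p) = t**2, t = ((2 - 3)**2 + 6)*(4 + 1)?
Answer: -2040850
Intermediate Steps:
t = 35 (t = ((-1)**2 + 6)*5 = (1 + 6)*5 = 7*5 = 35)
L(B, p) = 1225 (L(B, p) = 35**2 = 1225)
(L((-1 + 4)**2, -1)*(-17))*98 = (1225*(-17))*98 = -20825*98 = -2040850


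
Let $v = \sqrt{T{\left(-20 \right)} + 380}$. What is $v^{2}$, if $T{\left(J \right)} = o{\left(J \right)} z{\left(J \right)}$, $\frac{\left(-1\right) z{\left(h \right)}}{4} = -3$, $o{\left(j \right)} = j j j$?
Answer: $-95620$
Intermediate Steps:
$o{\left(j \right)} = j^{3}$ ($o{\left(j \right)} = j^{2} j = j^{3}$)
$z{\left(h \right)} = 12$ ($z{\left(h \right)} = \left(-4\right) \left(-3\right) = 12$)
$T{\left(J \right)} = 12 J^{3}$ ($T{\left(J \right)} = J^{3} \cdot 12 = 12 J^{3}$)
$v = 2 i \sqrt{23905}$ ($v = \sqrt{12 \left(-20\right)^{3} + 380} = \sqrt{12 \left(-8000\right) + 380} = \sqrt{-96000 + 380} = \sqrt{-95620} = 2 i \sqrt{23905} \approx 309.22 i$)
$v^{2} = \left(2 i \sqrt{23905}\right)^{2} = -95620$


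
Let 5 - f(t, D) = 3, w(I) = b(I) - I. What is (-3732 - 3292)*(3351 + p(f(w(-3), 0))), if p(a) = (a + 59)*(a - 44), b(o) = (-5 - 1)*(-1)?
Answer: -5541936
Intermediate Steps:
b(o) = 6 (b(o) = -6*(-1) = 6)
w(I) = 6 - I
f(t, D) = 2 (f(t, D) = 5 - 1*3 = 5 - 3 = 2)
p(a) = (-44 + a)*(59 + a) (p(a) = (59 + a)*(-44 + a) = (-44 + a)*(59 + a))
(-3732 - 3292)*(3351 + p(f(w(-3), 0))) = (-3732 - 3292)*(3351 + (-2596 + 2² + 15*2)) = -7024*(3351 + (-2596 + 4 + 30)) = -7024*(3351 - 2562) = -7024*789 = -5541936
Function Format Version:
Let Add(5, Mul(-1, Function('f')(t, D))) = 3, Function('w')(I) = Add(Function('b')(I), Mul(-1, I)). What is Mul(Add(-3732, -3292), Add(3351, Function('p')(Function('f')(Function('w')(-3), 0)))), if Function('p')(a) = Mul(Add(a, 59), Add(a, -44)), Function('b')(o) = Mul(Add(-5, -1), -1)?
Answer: -5541936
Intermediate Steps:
Function('b')(o) = 6 (Function('b')(o) = Mul(-6, -1) = 6)
Function('w')(I) = Add(6, Mul(-1, I))
Function('f')(t, D) = 2 (Function('f')(t, D) = Add(5, Mul(-1, 3)) = Add(5, -3) = 2)
Function('p')(a) = Mul(Add(-44, a), Add(59, a)) (Function('p')(a) = Mul(Add(59, a), Add(-44, a)) = Mul(Add(-44, a), Add(59, a)))
Mul(Add(-3732, -3292), Add(3351, Function('p')(Function('f')(Function('w')(-3), 0)))) = Mul(Add(-3732, -3292), Add(3351, Add(-2596, Pow(2, 2), Mul(15, 2)))) = Mul(-7024, Add(3351, Add(-2596, 4, 30))) = Mul(-7024, Add(3351, -2562)) = Mul(-7024, 789) = -5541936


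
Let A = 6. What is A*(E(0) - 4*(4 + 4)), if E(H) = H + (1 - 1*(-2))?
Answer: -174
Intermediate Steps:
E(H) = 3 + H (E(H) = H + (1 + 2) = H + 3 = 3 + H)
A*(E(0) - 4*(4 + 4)) = 6*((3 + 0) - 4*(4 + 4)) = 6*(3 - 4*8) = 6*(3 - 32) = 6*(-29) = -174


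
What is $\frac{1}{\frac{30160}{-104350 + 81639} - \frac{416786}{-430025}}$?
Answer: $- \frac{751253675}{269532858} \approx -2.7872$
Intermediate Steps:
$\frac{1}{\frac{30160}{-104350 + 81639} - \frac{416786}{-430025}} = \frac{1}{\frac{30160}{-22711} - - \frac{416786}{430025}} = \frac{1}{30160 \left(- \frac{1}{22711}\right) + \frac{416786}{430025}} = \frac{1}{- \frac{2320}{1747} + \frac{416786}{430025}} = \frac{1}{- \frac{269532858}{751253675}} = - \frac{751253675}{269532858}$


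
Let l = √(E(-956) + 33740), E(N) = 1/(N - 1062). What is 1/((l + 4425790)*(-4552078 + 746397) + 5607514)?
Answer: -1029983488437896/17348155348217102380990326473 + 345971*√137400209742/52044466044651307142970979419 ≈ -5.9369e-14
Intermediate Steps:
E(N) = 1/(-1062 + N)
l = √137400209742/2018 (l = √(1/(-1062 - 956) + 33740) = √(1/(-2018) + 33740) = √(-1/2018 + 33740) = √(68087319/2018) = √137400209742/2018 ≈ 183.68)
1/((l + 4425790)*(-4552078 + 746397) + 5607514) = 1/((√137400209742/2018 + 4425790)*(-4552078 + 746397) + 5607514) = 1/((4425790 + √137400209742/2018)*(-3805681) + 5607514) = 1/((-16843144912990 - 3805681*√137400209742/2018) + 5607514) = 1/(-16843139305476 - 3805681*√137400209742/2018)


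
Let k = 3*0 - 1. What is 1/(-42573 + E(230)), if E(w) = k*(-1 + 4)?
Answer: -1/42576 ≈ -2.3487e-5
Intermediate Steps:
k = -1 (k = 0 - 1 = -1)
E(w) = -3 (E(w) = -(-1 + 4) = -1*3 = -3)
1/(-42573 + E(230)) = 1/(-42573 - 3) = 1/(-42576) = -1/42576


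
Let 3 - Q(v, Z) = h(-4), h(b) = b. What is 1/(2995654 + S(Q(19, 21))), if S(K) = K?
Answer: 1/2995661 ≈ 3.3382e-7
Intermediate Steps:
Q(v, Z) = 7 (Q(v, Z) = 3 - 1*(-4) = 3 + 4 = 7)
1/(2995654 + S(Q(19, 21))) = 1/(2995654 + 7) = 1/2995661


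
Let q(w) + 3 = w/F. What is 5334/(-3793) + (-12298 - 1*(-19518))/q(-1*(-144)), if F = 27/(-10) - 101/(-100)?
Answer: -4707656678/56542251 ≈ -83.259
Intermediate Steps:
F = -169/100 (F = 27*(-1/10) - 101*(-1/100) = -27/10 + 101/100 = -169/100 ≈ -1.6900)
q(w) = -3 - 100*w/169 (q(w) = -3 + w/(-169/100) = -3 + w*(-100/169) = -3 - 100*w/169)
5334/(-3793) + (-12298 - 1*(-19518))/q(-1*(-144)) = 5334/(-3793) + (-12298 - 1*(-19518))/(-3 - (-100)*(-144)/169) = 5334*(-1/3793) + (-12298 + 19518)/(-3 - 100/169*144) = -5334/3793 + 7220/(-3 - 14400/169) = -5334/3793 + 7220/(-14907/169) = -5334/3793 + 7220*(-169/14907) = -5334/3793 - 1220180/14907 = -4707656678/56542251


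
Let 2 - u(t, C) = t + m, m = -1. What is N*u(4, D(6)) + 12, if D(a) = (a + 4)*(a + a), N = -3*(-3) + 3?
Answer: 0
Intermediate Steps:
N = 12 (N = 9 + 3 = 12)
D(a) = 2*a*(4 + a) (D(a) = (4 + a)*(2*a) = 2*a*(4 + a))
u(t, C) = 3 - t (u(t, C) = 2 - (t - 1) = 2 - (-1 + t) = 2 + (1 - t) = 3 - t)
N*u(4, D(6)) + 12 = 12*(3 - 1*4) + 12 = 12*(3 - 4) + 12 = 12*(-1) + 12 = -12 + 12 = 0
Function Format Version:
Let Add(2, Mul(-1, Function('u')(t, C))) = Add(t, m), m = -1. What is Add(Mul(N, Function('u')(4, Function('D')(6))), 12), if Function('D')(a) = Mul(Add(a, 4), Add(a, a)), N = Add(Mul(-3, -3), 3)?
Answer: 0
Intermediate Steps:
N = 12 (N = Add(9, 3) = 12)
Function('D')(a) = Mul(2, a, Add(4, a)) (Function('D')(a) = Mul(Add(4, a), Mul(2, a)) = Mul(2, a, Add(4, a)))
Function('u')(t, C) = Add(3, Mul(-1, t)) (Function('u')(t, C) = Add(2, Mul(-1, Add(t, -1))) = Add(2, Mul(-1, Add(-1, t))) = Add(2, Add(1, Mul(-1, t))) = Add(3, Mul(-1, t)))
Add(Mul(N, Function('u')(4, Function('D')(6))), 12) = Add(Mul(12, Add(3, Mul(-1, 4))), 12) = Add(Mul(12, Add(3, -4)), 12) = Add(Mul(12, -1), 12) = Add(-12, 12) = 0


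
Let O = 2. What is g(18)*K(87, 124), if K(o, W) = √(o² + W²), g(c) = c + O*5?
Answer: 28*√22945 ≈ 4241.3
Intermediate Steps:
g(c) = 10 + c (g(c) = c + 2*5 = c + 10 = 10 + c)
K(o, W) = √(W² + o²)
g(18)*K(87, 124) = (10 + 18)*√(124² + 87²) = 28*√(15376 + 7569) = 28*√22945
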